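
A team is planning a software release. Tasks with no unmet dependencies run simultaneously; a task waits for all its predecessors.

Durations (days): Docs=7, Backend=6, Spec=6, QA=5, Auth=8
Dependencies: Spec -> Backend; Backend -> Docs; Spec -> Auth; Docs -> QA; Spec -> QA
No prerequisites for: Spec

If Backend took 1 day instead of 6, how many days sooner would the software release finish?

5

The binding path is Spec→Backend→Docs→QA = 6+6+7+5 = 24; finish at 24 days.
Backend lies on that path, so at 1 day the path becomes 19 days.
That remains the longest chain; total 19 days.
Change in finish: 19 − 24 = -5 days.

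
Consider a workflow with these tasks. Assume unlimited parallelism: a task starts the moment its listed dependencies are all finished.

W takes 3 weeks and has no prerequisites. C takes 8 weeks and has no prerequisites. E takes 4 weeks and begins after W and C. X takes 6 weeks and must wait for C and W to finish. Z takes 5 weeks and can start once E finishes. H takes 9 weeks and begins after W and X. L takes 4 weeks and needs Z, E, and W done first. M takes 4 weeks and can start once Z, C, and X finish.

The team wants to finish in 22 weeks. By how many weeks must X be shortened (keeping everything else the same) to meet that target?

Current finish: 23 weeks; target: 22.
X is on every critical path, so each week cut from X cuts the finish by one (this holds down to a finish of 21).
Need 23 − 22 = 1 week off X → X becomes 5 weeks, finish becomes 22.

1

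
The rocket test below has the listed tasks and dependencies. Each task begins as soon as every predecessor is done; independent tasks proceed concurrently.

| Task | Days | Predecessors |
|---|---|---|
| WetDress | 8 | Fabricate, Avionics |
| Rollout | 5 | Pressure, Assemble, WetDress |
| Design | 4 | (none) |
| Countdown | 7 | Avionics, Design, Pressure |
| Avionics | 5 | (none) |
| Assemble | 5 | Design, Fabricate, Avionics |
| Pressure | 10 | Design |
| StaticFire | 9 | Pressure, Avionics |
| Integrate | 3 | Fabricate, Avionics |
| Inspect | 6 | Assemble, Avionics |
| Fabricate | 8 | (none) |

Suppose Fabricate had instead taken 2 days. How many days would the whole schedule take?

As given, the longest chain is Design→Pressure→StaticFire = 4+10+9 = 23, so the finish is 23 days.
Fabricate has 2 days of float (longest path through it is 21).
The critical path is still Design→Pressure→StaticFire; finish is now 23 days.

23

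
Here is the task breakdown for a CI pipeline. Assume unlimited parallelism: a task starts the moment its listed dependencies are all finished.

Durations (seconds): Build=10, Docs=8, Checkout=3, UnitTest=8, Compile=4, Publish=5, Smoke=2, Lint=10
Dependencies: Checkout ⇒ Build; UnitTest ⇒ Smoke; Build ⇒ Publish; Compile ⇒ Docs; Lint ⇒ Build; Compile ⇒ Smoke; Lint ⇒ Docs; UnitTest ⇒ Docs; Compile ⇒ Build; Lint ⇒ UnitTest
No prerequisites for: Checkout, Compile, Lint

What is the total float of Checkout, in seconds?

Lint→UnitTest→Docs = 10+8+8 = 26 sets the makespan at 26 seconds.
Longest path through Checkout: 18 seconds (earliest finish 3, latest finish 11).
So Checkout can slip 11 − 3 = 8 seconds.

8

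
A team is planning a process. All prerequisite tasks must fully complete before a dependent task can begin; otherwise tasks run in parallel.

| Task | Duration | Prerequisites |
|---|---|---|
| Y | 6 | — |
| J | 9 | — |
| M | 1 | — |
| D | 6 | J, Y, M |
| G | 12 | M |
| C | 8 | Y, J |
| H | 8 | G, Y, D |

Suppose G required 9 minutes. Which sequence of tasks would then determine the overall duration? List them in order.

The binding path is J→D→H = 9+6+8 = 23; finish at 23 minutes.
G has 2 minutes of float (longest path through it is 21).
The critical path is still J→D→H; finish is now 23 minutes.

J, D, H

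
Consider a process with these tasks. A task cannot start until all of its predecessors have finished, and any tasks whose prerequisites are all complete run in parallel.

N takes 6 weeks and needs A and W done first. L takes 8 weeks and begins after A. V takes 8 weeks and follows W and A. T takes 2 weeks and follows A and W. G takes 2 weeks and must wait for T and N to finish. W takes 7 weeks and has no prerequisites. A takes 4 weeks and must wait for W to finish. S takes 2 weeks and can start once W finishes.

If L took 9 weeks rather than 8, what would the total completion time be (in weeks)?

Actual critical path: W→A→L = 7+4+8 = 19 ⇒ 19 weeks.
L is on the critical path; changing it to 9 makes that path 20 weeks.
The critical path is still W→A→L; finish is now 20 weeks.

20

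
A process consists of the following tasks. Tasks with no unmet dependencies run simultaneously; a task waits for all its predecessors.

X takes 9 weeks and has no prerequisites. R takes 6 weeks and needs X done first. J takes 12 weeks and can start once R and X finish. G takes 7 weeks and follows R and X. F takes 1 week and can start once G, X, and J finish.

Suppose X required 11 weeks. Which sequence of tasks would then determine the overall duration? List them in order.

X, R, J, F

Actual critical path: X→R→J→F = 9+6+12+1 = 28 ⇒ 28 weeks.
X lies on that path, so at 11 weeks the path becomes 30 weeks.
The critical path is still X→R→J→F; finish is now 30 weeks.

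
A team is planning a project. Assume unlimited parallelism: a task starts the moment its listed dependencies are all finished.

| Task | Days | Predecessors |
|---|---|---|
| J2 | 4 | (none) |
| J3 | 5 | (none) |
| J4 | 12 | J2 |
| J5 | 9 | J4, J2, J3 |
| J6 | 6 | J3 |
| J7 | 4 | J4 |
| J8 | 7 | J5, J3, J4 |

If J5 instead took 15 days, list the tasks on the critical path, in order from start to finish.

J2, J4, J5, J8

Critical path before the change: J2→J4→J5→J8 = 4+12+9+7 = 32 giving 32 days.
J5 is on the critical path; changing it to 15 makes that path 38 days.
That remains the longest chain; total 38 days.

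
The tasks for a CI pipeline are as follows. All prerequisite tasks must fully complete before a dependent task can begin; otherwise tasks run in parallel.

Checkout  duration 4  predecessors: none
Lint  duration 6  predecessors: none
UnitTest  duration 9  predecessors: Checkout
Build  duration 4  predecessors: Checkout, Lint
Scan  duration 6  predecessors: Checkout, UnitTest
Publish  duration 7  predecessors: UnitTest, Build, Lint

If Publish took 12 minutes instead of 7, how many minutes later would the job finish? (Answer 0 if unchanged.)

5

As given, the longest chain is Checkout→UnitTest→Publish = 4+9+7 = 20, so the finish is 20 minutes.
Since Publish is critical, the +5 change carries straight to that chain (now 25 minutes).
The critical path is still Checkout→UnitTest→Publish; finish is now 25 minutes.
Change in finish: 25 − 20 = +5 minutes.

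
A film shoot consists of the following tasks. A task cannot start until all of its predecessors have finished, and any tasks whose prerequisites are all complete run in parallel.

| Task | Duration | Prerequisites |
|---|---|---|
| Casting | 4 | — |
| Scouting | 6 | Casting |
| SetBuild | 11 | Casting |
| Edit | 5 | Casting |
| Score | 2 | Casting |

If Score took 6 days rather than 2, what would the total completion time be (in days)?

15

Critical path before the change: Casting→SetBuild = 4+11 = 15 giving 15 days.
The longest path through Score is only 6 days, so Score has float 9.
That remains the longest chain; total 15 days.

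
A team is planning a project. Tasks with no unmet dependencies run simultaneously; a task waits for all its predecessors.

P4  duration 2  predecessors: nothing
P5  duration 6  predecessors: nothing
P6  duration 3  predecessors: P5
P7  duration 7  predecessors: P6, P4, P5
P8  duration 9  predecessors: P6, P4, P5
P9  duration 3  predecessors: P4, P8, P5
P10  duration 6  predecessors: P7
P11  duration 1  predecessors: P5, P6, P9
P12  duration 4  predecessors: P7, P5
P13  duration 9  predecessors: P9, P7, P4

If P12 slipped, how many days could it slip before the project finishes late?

10

P5→P6→P8→P9→P13 = 6+3+9+3+9 = 30 sets the makespan at 30 days.
The longest chain containing P12 totals 20 days.
So P12 can slip 30 − 20 = 10 days.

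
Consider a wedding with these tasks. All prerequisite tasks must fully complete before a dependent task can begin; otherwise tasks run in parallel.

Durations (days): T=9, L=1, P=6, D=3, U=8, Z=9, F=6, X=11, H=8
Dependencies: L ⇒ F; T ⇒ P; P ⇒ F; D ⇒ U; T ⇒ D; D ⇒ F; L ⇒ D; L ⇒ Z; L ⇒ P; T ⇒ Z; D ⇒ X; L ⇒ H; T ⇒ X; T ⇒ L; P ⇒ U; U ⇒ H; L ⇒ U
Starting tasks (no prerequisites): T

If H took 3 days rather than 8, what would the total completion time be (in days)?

27

The binding path is T→L→P→U→H = 9+1+6+8+8 = 32; finish at 32 days.
Since H is critical, the -5 change carries straight to that chain (now 27 days).
The critical path is still T→L→P→U→H; finish is now 27 days.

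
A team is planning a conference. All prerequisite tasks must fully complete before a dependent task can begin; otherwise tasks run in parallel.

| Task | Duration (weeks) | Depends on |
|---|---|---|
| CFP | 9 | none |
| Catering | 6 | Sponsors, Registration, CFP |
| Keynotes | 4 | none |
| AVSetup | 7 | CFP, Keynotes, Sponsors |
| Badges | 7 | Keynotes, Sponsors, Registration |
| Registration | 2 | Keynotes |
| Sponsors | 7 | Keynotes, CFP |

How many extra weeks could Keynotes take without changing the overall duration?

The longest chain is CFP→Sponsors→AVSetup = 9+7+7 = 23; overall finish 23 weeks.
The longest chain containing Keynotes totals 18 weeks.
So Keynotes can slip 9 − 4 = 5 weeks.

5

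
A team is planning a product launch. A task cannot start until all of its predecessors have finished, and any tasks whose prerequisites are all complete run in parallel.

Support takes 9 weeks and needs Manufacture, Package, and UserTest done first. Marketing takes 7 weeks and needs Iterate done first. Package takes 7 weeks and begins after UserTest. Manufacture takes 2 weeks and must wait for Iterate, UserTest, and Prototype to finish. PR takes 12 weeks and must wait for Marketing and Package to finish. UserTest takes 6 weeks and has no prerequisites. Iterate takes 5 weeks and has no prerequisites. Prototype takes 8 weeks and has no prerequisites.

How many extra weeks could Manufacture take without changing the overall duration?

The longest chain is UserTest→Package→PR = 6+7+12 = 25; overall finish 25 weeks.
The longest chain containing Manufacture totals 19 weeks.
So Manufacture can slip 16 − 10 = 6 weeks.

6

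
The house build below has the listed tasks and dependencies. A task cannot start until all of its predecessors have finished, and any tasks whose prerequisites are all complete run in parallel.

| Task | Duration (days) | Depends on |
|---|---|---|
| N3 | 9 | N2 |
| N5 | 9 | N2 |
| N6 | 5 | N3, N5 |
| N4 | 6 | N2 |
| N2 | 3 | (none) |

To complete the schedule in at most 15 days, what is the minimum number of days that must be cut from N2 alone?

2

Current finish: 17 days; target: 15.
N2 is on every critical path, so each day cut from N2 cuts the finish by one (this holds down to a finish of 15).
Need 17 − 15 = 2 days off N2 → N2 becomes 1 day, finish becomes 15.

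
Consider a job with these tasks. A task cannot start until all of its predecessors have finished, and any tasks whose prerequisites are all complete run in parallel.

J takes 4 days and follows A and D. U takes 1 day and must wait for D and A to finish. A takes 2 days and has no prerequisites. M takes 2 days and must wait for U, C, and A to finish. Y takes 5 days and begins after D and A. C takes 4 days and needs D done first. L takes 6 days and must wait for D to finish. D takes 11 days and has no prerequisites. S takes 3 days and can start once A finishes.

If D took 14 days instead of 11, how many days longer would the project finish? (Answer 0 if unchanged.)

As given, the longest chain is D→C→M = 11+4+2 = 17, so the finish is 17 days.
D lies on that path, so at 14 days the path becomes 20 days.
That remains the longest chain; total 20 days.
Change in finish: 20 − 17 = +3 days.

3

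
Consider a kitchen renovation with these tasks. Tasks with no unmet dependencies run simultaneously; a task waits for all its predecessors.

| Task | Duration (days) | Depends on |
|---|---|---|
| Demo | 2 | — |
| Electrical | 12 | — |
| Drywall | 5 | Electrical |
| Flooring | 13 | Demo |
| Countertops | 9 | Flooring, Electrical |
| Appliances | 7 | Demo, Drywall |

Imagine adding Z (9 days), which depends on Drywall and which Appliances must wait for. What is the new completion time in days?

Originally the kitchen renovation takes 24 days.
With Z inserted, Appliances now waits for max(Demo, Drywall, Z).
New critical path: Electrical→Drywall→Z→Appliances = 12+5+9+7 = 33 ⇒ 33 days.

33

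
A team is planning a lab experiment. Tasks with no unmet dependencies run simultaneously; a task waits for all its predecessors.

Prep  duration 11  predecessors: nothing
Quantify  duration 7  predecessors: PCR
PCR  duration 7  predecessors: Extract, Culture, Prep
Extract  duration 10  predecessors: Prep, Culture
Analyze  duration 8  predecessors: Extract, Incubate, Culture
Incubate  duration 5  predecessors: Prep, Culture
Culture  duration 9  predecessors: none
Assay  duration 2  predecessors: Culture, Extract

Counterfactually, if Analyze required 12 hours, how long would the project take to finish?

Baseline: Prep→Extract→PCR→Quantify = 11+10+7+7 = 35 → 35 hours.
Analyze has 6 hours of float (longest path through it is 29).
That remains the longest chain; total 35 hours.

35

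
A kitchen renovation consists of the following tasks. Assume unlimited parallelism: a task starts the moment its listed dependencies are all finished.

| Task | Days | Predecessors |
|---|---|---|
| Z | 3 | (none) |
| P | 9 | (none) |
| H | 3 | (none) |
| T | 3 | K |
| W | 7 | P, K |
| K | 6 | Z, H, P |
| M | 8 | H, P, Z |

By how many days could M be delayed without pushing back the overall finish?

5

P→K→W = 9+6+7 = 22 sets the makespan at 22 days.
M finishes as early as 17 and must finish by 22.
Slack of M = 14 − 9 = 5 days.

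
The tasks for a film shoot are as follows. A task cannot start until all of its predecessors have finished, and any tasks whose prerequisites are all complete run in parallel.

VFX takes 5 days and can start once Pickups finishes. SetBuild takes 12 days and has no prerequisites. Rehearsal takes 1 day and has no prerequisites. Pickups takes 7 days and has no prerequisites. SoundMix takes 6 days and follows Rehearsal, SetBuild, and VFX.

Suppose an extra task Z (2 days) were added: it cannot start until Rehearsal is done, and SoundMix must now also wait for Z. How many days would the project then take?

18

Originally the project takes 18 days.
With Z inserted, SoundMix now waits for max(Rehearsal, SetBuild, VFX, Z).
New critical path: SetBuild→SoundMix = 12+6 = 18 ⇒ 18 days.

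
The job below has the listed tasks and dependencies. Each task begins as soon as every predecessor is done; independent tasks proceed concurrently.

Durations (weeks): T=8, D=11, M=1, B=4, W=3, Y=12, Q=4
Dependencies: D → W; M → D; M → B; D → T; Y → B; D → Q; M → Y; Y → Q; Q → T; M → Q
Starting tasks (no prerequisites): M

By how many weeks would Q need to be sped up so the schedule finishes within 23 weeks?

2

Current finish: 25 weeks; target: 23.
Q is on every critical path, so each week cut from Q cuts the finish by one (this holds down to a finish of 22).
Need 25 − 23 = 2 weeks off Q → Q becomes 2 weeks, finish becomes 23.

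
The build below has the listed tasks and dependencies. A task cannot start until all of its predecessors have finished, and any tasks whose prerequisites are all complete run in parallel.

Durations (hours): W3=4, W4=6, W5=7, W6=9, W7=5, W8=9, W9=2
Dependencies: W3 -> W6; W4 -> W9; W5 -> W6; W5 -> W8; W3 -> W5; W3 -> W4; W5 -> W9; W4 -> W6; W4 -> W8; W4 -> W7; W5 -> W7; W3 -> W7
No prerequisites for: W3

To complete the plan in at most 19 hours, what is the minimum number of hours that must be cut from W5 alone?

Current finish: 20 hours; target: 19.
W5 is on every critical path, so each hour cut from W5 cuts the finish by one (this holds down to a finish of 19).
Need 20 − 19 = 1 hour off W5 → W5 becomes 6 hours, finish becomes 19.

1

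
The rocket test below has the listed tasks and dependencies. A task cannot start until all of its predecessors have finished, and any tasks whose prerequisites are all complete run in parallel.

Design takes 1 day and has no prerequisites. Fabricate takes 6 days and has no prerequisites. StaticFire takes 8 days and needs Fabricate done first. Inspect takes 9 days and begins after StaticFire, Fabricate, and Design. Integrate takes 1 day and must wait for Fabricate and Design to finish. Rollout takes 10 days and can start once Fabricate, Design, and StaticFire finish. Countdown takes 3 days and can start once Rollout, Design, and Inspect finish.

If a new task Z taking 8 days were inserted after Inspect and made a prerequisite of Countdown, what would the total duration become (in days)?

34

Originally the project takes 27 days.
With Z inserted, Countdown now waits for max(Rollout, Design, Inspect, Z).
New critical path: Fabricate→StaticFire→Inspect→Z→Countdown = 6+8+9+8+3 = 34 ⇒ 34 days.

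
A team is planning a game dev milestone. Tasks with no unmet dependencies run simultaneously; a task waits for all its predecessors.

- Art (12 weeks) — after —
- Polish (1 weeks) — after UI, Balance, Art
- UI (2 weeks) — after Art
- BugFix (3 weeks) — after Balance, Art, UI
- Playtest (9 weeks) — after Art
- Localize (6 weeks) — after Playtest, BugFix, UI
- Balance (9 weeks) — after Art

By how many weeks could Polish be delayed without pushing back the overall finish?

8

Critical path: Art→Balance→BugFix→Localize = 12+9+3+6 = 30, so the finish is 30 weeks.
Longest path through Polish: 22 weeks (earliest finish 22, latest finish 30).
So Polish can slip 30 − 22 = 8 weeks.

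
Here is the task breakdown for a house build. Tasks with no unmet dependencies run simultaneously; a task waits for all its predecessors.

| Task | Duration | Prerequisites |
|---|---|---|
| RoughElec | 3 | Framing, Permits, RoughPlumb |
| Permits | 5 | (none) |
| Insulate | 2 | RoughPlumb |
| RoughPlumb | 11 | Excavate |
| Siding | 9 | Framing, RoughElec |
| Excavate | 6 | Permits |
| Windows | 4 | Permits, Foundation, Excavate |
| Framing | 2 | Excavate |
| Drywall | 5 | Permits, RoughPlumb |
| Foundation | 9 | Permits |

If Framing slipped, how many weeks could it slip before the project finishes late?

Critical path: Permits→Excavate→RoughPlumb→RoughElec→Siding = 5+6+11+3+9 = 34, so the finish is 34 weeks.
Framing finishes as early as 13 and must finish by 22.
So Framing can slip 22 − 13 = 9 weeks.

9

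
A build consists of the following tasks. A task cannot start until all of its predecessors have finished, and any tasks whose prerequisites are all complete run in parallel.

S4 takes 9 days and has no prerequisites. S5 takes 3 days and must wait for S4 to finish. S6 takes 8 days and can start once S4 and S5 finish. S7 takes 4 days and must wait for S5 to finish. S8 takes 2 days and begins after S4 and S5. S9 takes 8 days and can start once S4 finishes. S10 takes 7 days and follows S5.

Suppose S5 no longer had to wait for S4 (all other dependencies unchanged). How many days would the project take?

17

Before: longest chain S4→S5→S6 = 9+3+8 = 20, finish 20.
Without S4→S5, S5's earliest start moves from 9 to 0.
After: S4→S6 = 9+8 = 17 → 17 days.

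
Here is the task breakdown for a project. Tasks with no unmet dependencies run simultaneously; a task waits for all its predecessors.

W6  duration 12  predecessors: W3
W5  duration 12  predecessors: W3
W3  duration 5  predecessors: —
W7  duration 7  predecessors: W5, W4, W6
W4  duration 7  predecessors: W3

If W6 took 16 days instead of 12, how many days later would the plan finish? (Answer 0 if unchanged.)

4

Actual critical path: W3→W6→W7 = 5+12+7 = 24 ⇒ 24 days.
W6 is on the critical path; changing it to 16 makes that path 28 days.
The critical path is still W3→W6→W7; finish is now 28 days.
Change in finish: 28 − 24 = +4 days.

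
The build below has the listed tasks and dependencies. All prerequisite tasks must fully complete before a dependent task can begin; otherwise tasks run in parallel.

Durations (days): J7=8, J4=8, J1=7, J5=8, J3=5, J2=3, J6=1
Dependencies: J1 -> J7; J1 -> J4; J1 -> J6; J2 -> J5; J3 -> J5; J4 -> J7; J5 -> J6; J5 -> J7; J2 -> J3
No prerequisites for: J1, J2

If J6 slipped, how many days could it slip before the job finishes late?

7

Critical path: J2→J3→J5→J7 = 3+5+8+8 = 24, so the finish is 24 days.
J6 finishes as early as 17 and must finish by 24.
So J6 can slip 24 − 17 = 7 days.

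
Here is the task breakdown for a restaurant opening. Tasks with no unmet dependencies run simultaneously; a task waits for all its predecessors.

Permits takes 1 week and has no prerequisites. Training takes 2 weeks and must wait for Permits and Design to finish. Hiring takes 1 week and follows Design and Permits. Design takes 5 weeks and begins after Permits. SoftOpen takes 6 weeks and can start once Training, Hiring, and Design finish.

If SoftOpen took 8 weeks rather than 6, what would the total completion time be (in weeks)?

16

As given, the longest chain is Permits→Design→Training→SoftOpen = 1+5+2+6 = 14, so the finish is 14 weeks.
Since SoftOpen is critical, the +2 change carries straight to that chain (now 16 weeks).
That remains the longest chain; total 16 weeks.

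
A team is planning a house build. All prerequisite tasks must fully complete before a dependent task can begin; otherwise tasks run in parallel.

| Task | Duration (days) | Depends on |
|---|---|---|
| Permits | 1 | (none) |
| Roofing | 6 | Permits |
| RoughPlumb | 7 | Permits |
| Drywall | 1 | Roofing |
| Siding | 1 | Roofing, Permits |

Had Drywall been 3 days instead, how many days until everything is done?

10

Critical path before the change: Permits→Roofing→Drywall = 1+6+1 = 8 giving 8 days.
Since Drywall is critical, the +2 change carries straight to that chain (now 10 days).
The critical path is still Permits→Roofing→Drywall; finish is now 10 days.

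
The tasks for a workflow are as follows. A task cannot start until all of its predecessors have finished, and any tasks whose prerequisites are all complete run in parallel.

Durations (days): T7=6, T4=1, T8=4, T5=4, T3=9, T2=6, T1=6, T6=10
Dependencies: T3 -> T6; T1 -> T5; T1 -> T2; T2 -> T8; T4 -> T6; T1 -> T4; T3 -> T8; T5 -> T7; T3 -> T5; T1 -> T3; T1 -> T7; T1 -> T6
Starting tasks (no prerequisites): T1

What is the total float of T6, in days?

T1→T3→T5→T7 = 6+9+4+6 = 25 sets the makespan at 25 days.
The longest chain containing T6 totals 25 days.
Float = 25 − 25 = 0.

0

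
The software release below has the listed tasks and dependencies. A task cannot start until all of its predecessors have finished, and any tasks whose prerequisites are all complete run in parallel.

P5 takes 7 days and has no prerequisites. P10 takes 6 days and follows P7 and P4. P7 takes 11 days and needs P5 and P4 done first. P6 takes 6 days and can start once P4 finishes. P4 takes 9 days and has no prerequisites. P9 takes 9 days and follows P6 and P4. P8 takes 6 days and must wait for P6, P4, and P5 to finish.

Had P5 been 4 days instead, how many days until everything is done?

As given, the longest chain is P4→P7→P10 = 9+11+6 = 26, so the finish is 26 days.
P5 is off the critical path — its longest chain is 24 days, giving 2 of slack.
That remains the longest chain; total 26 days.

26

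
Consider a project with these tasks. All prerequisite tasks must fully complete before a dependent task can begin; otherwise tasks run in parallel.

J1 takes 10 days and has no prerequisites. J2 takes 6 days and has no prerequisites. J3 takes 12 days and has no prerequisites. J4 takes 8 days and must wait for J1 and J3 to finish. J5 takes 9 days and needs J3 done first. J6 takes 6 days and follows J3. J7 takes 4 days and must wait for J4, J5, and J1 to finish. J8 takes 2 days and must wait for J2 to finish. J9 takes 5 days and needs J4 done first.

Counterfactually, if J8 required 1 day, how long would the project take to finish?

Actual critical path: J3→J4→J9 = 12+8+5 = 25 ⇒ 25 days.
The longest path through J8 is only 8 days, so J8 has float 17.
No other chain overtakes it, so the finish is 25 days.

25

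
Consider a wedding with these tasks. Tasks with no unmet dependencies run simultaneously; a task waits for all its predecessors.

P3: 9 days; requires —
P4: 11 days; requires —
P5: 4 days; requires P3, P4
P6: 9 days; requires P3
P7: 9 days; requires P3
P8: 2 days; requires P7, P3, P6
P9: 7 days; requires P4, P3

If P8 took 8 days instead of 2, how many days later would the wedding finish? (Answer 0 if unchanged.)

Critical path before the change: P3→P6→P8 = 9+9+2 = 20 giving 20 days.
P8 lies on that path, so at 8 days the path becomes 26 days.
The critical path is still P3→P6→P8; finish is now 26 days.
Change in finish: 26 − 20 = +6 days.

6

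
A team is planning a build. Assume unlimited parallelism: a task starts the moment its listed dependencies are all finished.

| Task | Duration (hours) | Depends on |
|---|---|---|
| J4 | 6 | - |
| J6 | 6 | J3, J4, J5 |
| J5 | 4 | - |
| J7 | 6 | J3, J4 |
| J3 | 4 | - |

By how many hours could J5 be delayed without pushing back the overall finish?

J4→J6 = 6+6 = 12 sets the makespan at 12 hours.
Longest path through J5: 10 hours (earliest finish 4, latest finish 6).
Float = 12 − 10 = 2.

2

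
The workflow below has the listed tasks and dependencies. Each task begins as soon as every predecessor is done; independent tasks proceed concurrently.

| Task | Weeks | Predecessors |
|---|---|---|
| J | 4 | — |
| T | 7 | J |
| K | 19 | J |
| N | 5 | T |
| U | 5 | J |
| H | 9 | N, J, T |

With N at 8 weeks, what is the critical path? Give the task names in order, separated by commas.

J, T, N, H

Critical path before the change: J→T→N→H = 4+7+5+9 = 25 giving 25 weeks.
N lies on that path, so at 8 weeks the path becomes 28 weeks.
No other chain overtakes it, so the finish is 28 weeks.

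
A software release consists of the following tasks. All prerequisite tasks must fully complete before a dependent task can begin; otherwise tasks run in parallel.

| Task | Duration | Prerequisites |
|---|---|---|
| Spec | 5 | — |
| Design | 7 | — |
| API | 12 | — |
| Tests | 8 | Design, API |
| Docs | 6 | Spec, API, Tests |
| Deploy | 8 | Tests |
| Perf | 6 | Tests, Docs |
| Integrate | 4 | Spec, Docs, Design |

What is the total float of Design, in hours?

API→Tests→Docs→Perf = 12+8+6+6 = 32 sets the makespan at 32 hours.
The longest chain containing Design totals 27 hours.
Float = 32 − 27 = 5.

5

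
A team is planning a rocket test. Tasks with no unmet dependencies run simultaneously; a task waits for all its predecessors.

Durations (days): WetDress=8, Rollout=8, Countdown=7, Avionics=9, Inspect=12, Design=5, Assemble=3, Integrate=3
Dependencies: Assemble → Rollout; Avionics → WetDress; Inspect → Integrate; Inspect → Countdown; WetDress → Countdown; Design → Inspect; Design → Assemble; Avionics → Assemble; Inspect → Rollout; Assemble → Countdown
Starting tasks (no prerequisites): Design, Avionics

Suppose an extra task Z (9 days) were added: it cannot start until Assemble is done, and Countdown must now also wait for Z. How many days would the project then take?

Originally the project takes 25 days.
With Z inserted, Countdown now waits for max(Inspect, Assemble, WetDress, Z).
New critical path: Avionics→Assemble→Z→Countdown = 9+3+9+7 = 28 ⇒ 28 days.

28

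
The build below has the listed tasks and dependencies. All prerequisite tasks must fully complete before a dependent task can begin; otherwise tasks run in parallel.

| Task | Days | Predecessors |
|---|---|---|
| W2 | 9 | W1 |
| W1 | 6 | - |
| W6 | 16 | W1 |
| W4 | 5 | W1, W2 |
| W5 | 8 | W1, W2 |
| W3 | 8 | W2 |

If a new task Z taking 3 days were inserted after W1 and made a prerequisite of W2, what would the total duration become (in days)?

26

Originally the plan takes 23 days.
With Z inserted, W2 now waits for max(W1, Z).
New critical path: W1→Z→W2→W3 = 6+3+9+8 = 26 ⇒ 26 days.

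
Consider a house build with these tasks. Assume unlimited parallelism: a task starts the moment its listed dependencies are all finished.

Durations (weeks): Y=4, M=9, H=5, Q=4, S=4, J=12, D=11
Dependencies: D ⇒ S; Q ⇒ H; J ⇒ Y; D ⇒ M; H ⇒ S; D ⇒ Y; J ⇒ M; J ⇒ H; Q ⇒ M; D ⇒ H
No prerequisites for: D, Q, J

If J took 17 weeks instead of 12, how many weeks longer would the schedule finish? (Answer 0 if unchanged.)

5

Actual critical path: J→H→S = 12+5+4 = 21 ⇒ 21 weeks.
J is on the critical path; changing it to 17 makes that path 26 weeks.
That remains the longest chain; total 26 weeks.
Change in finish: 26 − 21 = +5 weeks.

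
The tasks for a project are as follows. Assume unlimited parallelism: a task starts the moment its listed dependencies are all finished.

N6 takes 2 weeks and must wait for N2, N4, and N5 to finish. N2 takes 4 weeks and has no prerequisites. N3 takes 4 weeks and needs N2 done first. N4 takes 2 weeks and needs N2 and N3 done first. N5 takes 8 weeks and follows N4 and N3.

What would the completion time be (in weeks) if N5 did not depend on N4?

With the dependency in place, N2→N3→N4→N5→N6 = 4+4+2+8+2 = 20 sets the finish at 20 weeks.
Without N4→N5, N5's earliest start moves from 10 to 8.
After: N2→N3→N5→N6 = 4+4+8+2 = 18 → 18 weeks.

18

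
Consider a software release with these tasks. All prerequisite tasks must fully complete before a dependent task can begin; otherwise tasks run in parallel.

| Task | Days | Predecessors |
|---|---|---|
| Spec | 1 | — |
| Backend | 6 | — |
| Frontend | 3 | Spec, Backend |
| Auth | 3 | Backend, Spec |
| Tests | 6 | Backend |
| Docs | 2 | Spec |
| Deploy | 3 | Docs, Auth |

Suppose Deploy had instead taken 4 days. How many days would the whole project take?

The binding path is Backend→Auth→Deploy = 6+3+3 = 12; finish at 12 days.
Since Deploy is critical, the +1 change carries straight to that chain (now 13 days).
The critical path is still Backend→Auth→Deploy; finish is now 13 days.

13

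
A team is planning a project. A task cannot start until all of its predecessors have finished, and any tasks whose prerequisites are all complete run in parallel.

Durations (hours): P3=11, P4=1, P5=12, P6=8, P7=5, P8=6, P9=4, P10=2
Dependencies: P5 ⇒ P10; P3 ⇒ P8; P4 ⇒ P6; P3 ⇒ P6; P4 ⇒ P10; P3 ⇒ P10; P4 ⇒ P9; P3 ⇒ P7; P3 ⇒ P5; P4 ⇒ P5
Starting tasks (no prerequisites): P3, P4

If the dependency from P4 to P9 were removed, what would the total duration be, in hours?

25

With the dependency in place, P3→P5→P10 = 11+12+2 = 25 sets the finish at 25 hours.
Without P4→P9, P9's earliest start moves from 1 to 0.
The longest chain is now P3→P5→P10 = 11+12+2 = 25, so the schedule takes 25 hours.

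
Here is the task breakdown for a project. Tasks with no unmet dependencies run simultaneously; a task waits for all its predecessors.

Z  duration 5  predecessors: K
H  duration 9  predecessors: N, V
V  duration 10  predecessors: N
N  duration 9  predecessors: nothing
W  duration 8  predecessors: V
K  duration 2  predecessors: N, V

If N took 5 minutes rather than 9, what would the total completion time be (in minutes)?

Actual critical path: N→V→H = 9+10+9 = 28 ⇒ 28 minutes.
Since N is critical, the -4 change carries straight to that chain (now 24 minutes).
The critical path is still N→V→H; finish is now 24 minutes.

24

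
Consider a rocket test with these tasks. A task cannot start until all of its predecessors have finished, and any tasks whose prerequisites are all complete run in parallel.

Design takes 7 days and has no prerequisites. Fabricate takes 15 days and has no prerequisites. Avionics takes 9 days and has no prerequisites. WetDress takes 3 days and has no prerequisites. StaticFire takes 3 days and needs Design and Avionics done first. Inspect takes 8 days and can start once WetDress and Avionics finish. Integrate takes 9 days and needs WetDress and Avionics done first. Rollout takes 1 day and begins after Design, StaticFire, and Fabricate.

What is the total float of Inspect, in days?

Avionics→Integrate = 9+9 = 18 sets the makespan at 18 days.
Inspect finishes as early as 17 and must finish by 18.
So Inspect can slip 18 − 17 = 1 day.

1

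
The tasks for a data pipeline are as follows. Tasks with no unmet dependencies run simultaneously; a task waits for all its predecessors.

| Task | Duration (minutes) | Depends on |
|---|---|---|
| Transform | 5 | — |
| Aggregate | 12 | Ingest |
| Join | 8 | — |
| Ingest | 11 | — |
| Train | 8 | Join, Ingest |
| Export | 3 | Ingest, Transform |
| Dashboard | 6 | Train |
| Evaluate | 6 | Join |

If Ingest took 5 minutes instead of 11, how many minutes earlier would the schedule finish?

As given, the longest chain is Ingest→Train→Dashboard = 11+8+6 = 25, so the finish is 25 minutes.
Since Ingest is critical, the -6 change carries straight to that chain (now 19 minutes).
Now Join→Train→Dashboard = 8+8+6 = 22 is longest, so the finish becomes 22 minutes.
Change in finish: 22 − 25 = -3 minutes.

3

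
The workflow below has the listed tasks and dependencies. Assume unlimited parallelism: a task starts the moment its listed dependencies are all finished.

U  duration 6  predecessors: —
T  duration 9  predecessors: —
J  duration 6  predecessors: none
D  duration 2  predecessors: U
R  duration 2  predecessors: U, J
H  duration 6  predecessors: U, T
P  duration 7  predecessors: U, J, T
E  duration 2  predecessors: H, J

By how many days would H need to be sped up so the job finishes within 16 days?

Current finish: 17 days; target: 16.
H is on every critical path, so each day cut from H cuts the finish by one (this holds down to a finish of 16).
Need 17 − 16 = 1 day off H → H becomes 5 days, finish becomes 16.

1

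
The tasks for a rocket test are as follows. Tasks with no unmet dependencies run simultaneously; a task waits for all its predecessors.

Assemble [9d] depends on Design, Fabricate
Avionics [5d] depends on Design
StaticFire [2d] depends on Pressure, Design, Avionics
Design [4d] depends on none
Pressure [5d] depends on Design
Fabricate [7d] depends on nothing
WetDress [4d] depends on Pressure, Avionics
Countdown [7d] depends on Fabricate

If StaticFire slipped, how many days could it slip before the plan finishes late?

Fabricate→Assemble = 7+9 = 16 sets the makespan at 16 days.
The longest chain containing StaticFire totals 11 days.
So StaticFire can slip 16 − 11 = 5 days.

5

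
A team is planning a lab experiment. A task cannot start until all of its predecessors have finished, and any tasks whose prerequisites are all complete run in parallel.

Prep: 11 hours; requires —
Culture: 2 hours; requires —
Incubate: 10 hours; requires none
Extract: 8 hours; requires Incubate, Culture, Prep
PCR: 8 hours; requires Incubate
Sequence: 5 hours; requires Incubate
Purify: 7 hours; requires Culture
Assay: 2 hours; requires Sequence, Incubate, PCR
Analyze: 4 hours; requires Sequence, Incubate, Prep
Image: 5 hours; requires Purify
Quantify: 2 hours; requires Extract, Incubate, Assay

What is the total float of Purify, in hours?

8

Incubate→PCR→Assay→Quantify = 10+8+2+2 = 22 sets the makespan at 22 hours.
Purify finishes as early as 9 and must finish by 17.
So Purify can slip 17 − 9 = 8 hours.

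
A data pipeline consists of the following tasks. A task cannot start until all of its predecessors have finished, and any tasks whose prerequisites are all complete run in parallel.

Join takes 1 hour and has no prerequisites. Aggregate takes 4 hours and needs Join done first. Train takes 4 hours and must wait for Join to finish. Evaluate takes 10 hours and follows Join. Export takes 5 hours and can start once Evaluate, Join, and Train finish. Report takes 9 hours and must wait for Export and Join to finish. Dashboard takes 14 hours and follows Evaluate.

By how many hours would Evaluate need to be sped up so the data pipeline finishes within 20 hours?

5

Current finish: 25 hours; target: 20.
Evaluate is on every critical path, so each hour cut from Evaluate cuts the finish by one (this holds down to a finish of 19).
Need 25 − 20 = 5 hours off Evaluate → Evaluate becomes 5 hours, finish becomes 20.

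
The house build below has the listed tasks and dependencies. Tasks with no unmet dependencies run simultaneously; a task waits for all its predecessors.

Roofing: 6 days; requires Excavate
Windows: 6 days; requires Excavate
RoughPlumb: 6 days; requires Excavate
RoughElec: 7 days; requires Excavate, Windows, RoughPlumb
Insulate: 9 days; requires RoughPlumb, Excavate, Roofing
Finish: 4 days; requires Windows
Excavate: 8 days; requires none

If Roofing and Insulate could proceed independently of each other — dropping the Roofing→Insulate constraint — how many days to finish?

Before: longest chain Excavate→Roofing→Insulate = 8+6+9 = 23, finish 23.
Dropping Roofing→Insulate doesn't change Insulate's earliest start (14); another predecessor still binds.
After: Excavate→RoughPlumb→Insulate = 8+6+9 = 23 → 23 days.

23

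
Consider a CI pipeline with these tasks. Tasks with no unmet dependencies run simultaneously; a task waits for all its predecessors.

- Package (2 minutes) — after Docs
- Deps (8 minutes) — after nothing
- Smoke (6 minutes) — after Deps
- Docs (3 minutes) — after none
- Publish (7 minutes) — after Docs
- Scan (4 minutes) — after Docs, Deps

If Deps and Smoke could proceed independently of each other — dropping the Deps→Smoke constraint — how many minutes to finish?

12

Before: longest chain Deps→Smoke = 8+6 = 14, finish 14.
Without Deps→Smoke, Smoke's earliest start moves from 8 to 0.
After: Deps→Scan = 8+4 = 12 → 12 minutes.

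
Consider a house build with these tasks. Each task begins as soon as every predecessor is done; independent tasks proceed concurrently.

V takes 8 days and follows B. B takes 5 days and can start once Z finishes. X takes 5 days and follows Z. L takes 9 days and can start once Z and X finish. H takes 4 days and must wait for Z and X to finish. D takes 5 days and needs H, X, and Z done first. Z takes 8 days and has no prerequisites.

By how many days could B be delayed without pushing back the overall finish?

1

The longest chain is Z→X→H→D = 8+5+4+5 = 22; overall finish 22 days.
Longest path through B: 21 days (earliest finish 13, latest finish 14).
So B can slip 14 − 13 = 1 day.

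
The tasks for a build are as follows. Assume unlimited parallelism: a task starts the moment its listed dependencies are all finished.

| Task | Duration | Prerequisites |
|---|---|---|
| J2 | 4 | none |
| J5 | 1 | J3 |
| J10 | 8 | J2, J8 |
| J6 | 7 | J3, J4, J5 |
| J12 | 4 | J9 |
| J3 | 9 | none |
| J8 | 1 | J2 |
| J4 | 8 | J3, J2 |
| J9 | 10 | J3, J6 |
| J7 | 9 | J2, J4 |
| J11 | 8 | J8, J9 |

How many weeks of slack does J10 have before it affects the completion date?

J3→J4→J6→J9→J11 = 9+8+7+10+8 = 42 sets the makespan at 42 weeks.
J10 finishes as early as 13 and must finish by 42.
Float = 42 − 13 = 29.

29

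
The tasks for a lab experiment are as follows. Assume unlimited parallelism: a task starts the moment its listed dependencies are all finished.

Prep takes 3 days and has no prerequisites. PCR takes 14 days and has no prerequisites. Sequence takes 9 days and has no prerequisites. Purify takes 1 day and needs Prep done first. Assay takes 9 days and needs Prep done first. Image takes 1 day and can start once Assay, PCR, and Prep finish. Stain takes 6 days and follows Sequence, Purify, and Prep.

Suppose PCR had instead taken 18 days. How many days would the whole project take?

Critical path before the change: PCR→Image = 14+1 = 15 giving 15 days.
PCR lies on that path, so at 18 days the path becomes 19 days.
The critical path is still PCR→Image; finish is now 19 days.

19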